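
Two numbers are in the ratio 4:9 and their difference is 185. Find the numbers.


Let A = 4k, B = 9k.
9k - 4k = 185
5k = 185 → k = 185/5 = 37
A = 4×37 = 148, B = 9×37 = 333
= A = 148, B = 333

A = 148, B = 333


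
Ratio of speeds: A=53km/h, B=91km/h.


Ratio = 53:91
GCD = 1
Simplified = 53:91
Time ratio (same distance) = 91:53
Speed ratio = 53:91

53:91


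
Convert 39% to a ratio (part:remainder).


39% means 39 parts out of 100; remainder = 61
Part : remainder = 39:61
GCD = 1
= 39:61

39:61


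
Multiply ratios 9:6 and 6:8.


Compound ratio = (9×6) : (6×8)
= 54:48
GCD = 6
= 9:8

9:8


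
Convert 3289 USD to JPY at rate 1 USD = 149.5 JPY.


Amount × rate = 3289 × 149.5
= 491705.50 JPY

491705.50 JPY


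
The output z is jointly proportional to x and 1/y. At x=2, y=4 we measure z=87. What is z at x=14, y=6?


z = k·x/y
Solve for k using the known point: k = z·y/x = 87×4/2 = 348/2 = 174.0000
Now evaluate at x=14, y=6:
z = k × 14 / 6 = (348 × 14) / (2 × 6) = 4872/12
= 406.0000

406.0000


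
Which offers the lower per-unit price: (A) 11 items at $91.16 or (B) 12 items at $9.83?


Deal A: $91.16/11 = $8.2873/unit
Deal B: $9.83/12 = $0.8192/unit
B is cheaper per unit
= Deal B

Deal B


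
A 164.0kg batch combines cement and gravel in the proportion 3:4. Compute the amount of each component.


Total parts = 3 + 4 = 7
cement: 164.0 × 3/7 = 70.3kg
gravel: 164.0 × 4/7 = 93.7kg
= 70.3kg and 93.7kg

70.3kg and 93.7kg


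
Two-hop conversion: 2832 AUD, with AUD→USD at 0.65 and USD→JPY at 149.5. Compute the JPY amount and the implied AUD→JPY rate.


Step 1: 2832 AUD × 0.65 = 1840.80 USD
Step 2: 1840.80 USD × 149.5 = 275199.60 JPY
Implied rate AUD→JPY = 0.65 × 149.5 = 97.1750
= 275199.60 JPY; implied rate 97.1750 JPY/AUD

275199.60 JPY; implied rate 97.1750 JPY/AUD


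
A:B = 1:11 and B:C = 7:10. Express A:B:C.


Match B: multiply A:B by 7 → 7:77
Multiply B:C by 11 → 77:110
Combined: 7:77:110
GCD = 1
= 7:77:110

7:77:110


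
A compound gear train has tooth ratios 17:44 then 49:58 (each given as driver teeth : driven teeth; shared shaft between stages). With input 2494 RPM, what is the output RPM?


Stage 1: RPM_B = RPM_A × t_A/t_B = 2494 × 17/44 = 42398/44 ≈ 963.59
B and C share a shaft → RPM_C = RPM_B
Stage 2: RPM_D = RPM_C × t_C/t_D = RPM_A × (t_A×t_C)/(t_B×t_D)
Overall ratio = (17×49)/(44×58) = 833/2552
RPM_D = 2494 × 833/2552 = 2077502/2552
≈ 814.07 RPM

814.07 RPM


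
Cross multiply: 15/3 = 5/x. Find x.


Cross multiply: 15 × x = 3 × 5
15x = 15
x = 15 / 15
= 1.00

1.00


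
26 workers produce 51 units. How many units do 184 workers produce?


Direct proportion: y/x = constant
k = 51/26 ≈ 1.9615
y₂ = k × 184 = 51 × 184 / 26 = 9384/26
≈ 360.92

360.92


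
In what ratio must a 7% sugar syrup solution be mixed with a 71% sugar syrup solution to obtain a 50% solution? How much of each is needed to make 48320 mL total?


Let x parts of 7% mix with y parts of 71%.
7x + 71y = 50(x + y)
7x + 71y = 50x + 50y
x(7 - 50) = y(50 - 71)
x/y = (71 - 50)/(50 - 7) = 21/43
Simplify: 21:43
Total parts = 64; one part = 48320/64 = 755.00 mL
7% solution: 21×755.00 = 15855.00 mL
71% solution: 43×755.00 = 32465.00 mL
= ratio 21:43; 15855.00 mL and 32465.00 mL

ratio 21:43; 15855.00 mL and 32465.00 mL


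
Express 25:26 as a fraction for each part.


Total parts = 25 + 26 = 51
First part: 25/51 = 25/51
Second part: 26/51 = 26/51
= 25/51 and 26/51

25/51 and 26/51


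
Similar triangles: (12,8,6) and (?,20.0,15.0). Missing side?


Scale factor = 20.0/8 = 2.5
Missing side = 12 × 2.5
= 30.0

30.0


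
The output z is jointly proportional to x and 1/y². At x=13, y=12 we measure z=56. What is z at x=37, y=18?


z = k·x/y²
Solve for k using the known point: k = z·y²/x = 56×144/13 = 8064/13 ≈ 620.3077
Now evaluate at x=37, y=18:
z = k × 37 / 324 = (8064 × 37) / (13 × 324) = 298368/4212
≈ 70.8376

70.8376


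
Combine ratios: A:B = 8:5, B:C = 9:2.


Match B: multiply A:B by 9 → 72:45
Multiply B:C by 5 → 45:10
Combined: 72:45:10
GCD = 1
= 72:45:10

72:45:10


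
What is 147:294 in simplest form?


GCD(147, 294) = 147
147/147 : 294/147
= 1:2

1:2


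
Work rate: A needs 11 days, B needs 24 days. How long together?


Rate of A = 1/11 per day
Rate of B = 1/24 per day
Combined rate = 1/11 + 1/24 = 35/264 ≈ 0.1326 per day
Days = 1 / combined rate = 264/35
≈ 7.54 days

7.54 days


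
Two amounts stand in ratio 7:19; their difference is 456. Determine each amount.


Let A = 7k, B = 19k.
19k - 7k = 456
12k = 456 → k = 456/12 = 38
A = 7×38 = 266, B = 19×38 = 722
= A = 266, B = 722

A = 266, B = 722


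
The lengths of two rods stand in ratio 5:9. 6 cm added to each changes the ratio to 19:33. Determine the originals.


Let A = 5k, B = 9k.
(5k + 6) / (9k + 6) = 19/33
Cross-multiply: 33(5k + 6) = 19(9k + 6)
165k + 198 = 171k + 114
165k - 171k = 114 - 198
-6k = -84
k = -84/-6 = 14
A = 5×14 = 70, B = 9×14 = 126
= A = 70, B = 126

A = 70, B = 126


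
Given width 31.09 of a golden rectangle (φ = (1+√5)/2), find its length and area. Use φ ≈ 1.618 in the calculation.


φ = (1 + √5) / 2 ≈ 1.618
Length = width × φ = 31.09 × 1.618 = 50.30362
≈ 50.30
Area = width × length = 31.09 × 50.30362 = 1563.9395458 ≈ 1563.94
= Length: 50.30, Area: 1563.94

Length: 50.30, Area: 1563.94


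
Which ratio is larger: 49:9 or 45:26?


49/9 = 5.4444
45/26 = 1.7308
5.4444 > 1.7308, so 49:9 is greater
= 49:9

49:9


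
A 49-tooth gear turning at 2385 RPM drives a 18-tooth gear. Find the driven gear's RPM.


Gear ratio = 49:18 = 49:18
RPM_B = RPM_A × (teeth_A / teeth_B)
= 2385 × (49/18)
= 6492.5 RPM

6492.5 RPM


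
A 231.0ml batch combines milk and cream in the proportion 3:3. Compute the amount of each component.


Total parts = 3 + 3 = 6
milk: 231.0 × 3/6 = 115.5ml
cream: 231.0 × 3/6 = 115.5ml
= 115.5ml and 115.5ml

115.5ml and 115.5ml


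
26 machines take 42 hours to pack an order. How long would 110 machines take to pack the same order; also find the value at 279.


Inverse proportion: x × y = constant
k = 26 × 42 = 1092
At x=110: k/110 = 9.93
At x=279: k/279 = 3.91
= 9.93 and 3.91

9.93 and 3.91


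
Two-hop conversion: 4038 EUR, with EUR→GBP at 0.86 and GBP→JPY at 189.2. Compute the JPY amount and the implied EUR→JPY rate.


Step 1: 4038 EUR × 0.86 = 3472.68 GBP
Step 2: 3472.68 GBP × 189.2 = 657031.06 JPY
Implied rate EUR→JPY = 0.86 × 189.2 = 162.7120
= 657031.06 JPY; implied rate 162.7120 JPY/EUR

657031.06 JPY; implied rate 162.7120 JPY/EUR


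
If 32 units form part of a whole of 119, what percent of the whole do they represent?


Percentage = (part / whole) × 100
= (32 / 119) × 100
≈ 26.89%

26.89%


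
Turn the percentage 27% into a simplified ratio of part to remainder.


27% means 27 parts out of 100; remainder = 73
Part : remainder = 27:73
GCD = 1
= 27:73

27:73


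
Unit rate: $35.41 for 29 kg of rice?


Unit rate = total / quantity
= 35.41 / 29
= $1.22 per unit

$1.22 per unit


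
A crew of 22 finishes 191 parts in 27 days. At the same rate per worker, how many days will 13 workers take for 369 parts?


Days ∝ work / workers, so d₂ = d₁ × (m₁/m₂) × (w₂/w₁)
Workers factor (inverse): 22/13 ≈ 1.6923
Work factor (direct): 369/191 ≈ 1.9319
d₂ = 27 × 22/13 × 369/191 = (27 × 22 × 369) / (13 × 191) = 219186/2483
≈ 88.27 days

88.27 days


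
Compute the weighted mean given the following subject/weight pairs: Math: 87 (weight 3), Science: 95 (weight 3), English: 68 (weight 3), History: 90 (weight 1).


Numerator = 87×3 + 95×3 + 68×3 + 90×1
= 261 + 285 + 204 + 90
= 840
Total weight = 10
Weighted avg = 840/10
= 84.00

84.00


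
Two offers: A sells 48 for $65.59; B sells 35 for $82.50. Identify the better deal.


Deal A: $65.59/48 = $1.3665/unit
Deal B: $82.50/35 = $2.3571/unit
A is cheaper per unit
= Deal A

Deal A


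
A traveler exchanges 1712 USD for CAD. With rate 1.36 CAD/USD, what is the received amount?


Amount × rate = 1712 × 1.36
= 2328.32 CAD

2328.32 CAD


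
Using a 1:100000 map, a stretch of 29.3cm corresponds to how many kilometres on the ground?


Real distance = map distance × scale
= 29.3cm × 100000
= 2930000 cm = 29300.0 m
= 29.300 km

29.300 km


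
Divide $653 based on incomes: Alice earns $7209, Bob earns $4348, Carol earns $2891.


Total income = 7209 + 4348 + 2891 = $14448
Alice: $653 × 7209/14448 = $325.82
Bob: $653 × 4348/14448 = $196.51
Carol: $653 × 2891/14448 = $130.66
= Alice: $325.82, Bob: $196.51, Carol: $130.66

Alice: $325.82, Bob: $196.51, Carol: $130.66


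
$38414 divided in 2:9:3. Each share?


Total parts = 2 + 9 + 3 = 14
Part 1: 38414 × 2/14 = 5487.71
Part 2: 38414 × 9/14 = 24694.71
Part 3: 38414 × 3/14 = 8231.57
= Part 1: $5487.71, Part 2: $24694.71, Part 3: $8231.57

Part 1: $5487.71, Part 2: $24694.71, Part 3: $8231.57


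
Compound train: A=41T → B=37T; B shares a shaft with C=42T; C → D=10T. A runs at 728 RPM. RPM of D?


Stage 1: RPM_B = RPM_A × t_A/t_B = 728 × 41/37 = 29848/37 ≈ 806.70
B and C share a shaft → RPM_C = RPM_B
Stage 2: RPM_D = RPM_C × t_C/t_D = RPM_A × (t_A×t_C)/(t_B×t_D)
Overall ratio = (41×42)/(37×10) = 1722/370
RPM_D = 728 × 1722/370 = 1253616/370
≈ 3388.15 RPM

3388.15 RPM


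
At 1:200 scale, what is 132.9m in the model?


Model size = real / scale
= 132.9 / 200
= 0.6645 m

0.6645 m


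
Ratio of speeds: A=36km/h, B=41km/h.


Ratio = 36:41
GCD = 1
Simplified = 36:41
Time ratio (same distance) = 41:36
Speed ratio = 36:41

36:41


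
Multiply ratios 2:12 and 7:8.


Compound ratio = (2×7) : (12×8)
= 14:96
GCD = 2
= 7:48

7:48


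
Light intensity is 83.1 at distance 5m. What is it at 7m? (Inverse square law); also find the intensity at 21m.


I₁d₁² = I₂d₂²
I at 7m = 83.1 × (5/7)² = 83.1 × 25/49 = 2077.5/49 ≈ 42.3980
I at 21m = 83.1 × (5/21)² = 83.1 × 25/441 = 2077.5/441 ≈ 4.7109
= 42.3980 and 4.7109

42.3980 and 4.7109


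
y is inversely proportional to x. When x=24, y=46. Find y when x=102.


Inverse proportion: x × y = constant
k = 24 × 46 = 1104
y₂ = k / 102 = 1104 / 102
= 10.82

10.82


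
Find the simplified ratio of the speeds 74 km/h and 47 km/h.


Ratio = 74:47
GCD = 1
Simplified = 74:47
Time ratio (same distance) = 47:74
Speed ratio = 74:47

74:47


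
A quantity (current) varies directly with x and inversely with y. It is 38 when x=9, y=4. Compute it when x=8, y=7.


z = k·x/y
Solve for k using the known point: k = z·y/x = 38×4/9 = 152/9 ≈ 16.8889
Now evaluate at x=8, y=7:
z = k × 8 / 7 = (152 × 8) / (9 × 7) = 1216/63
≈ 19.3016

19.3016


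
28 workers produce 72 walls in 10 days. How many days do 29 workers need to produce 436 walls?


Days ∝ work / workers, so d₂ = d₁ × (m₁/m₂) × (w₂/w₁)
Workers factor (inverse): 28/29 ≈ 0.9655
Work factor (direct): 436/72 ≈ 6.0556
d₂ = 10 × 28/29 × 436/72 = (10 × 28 × 436) / (29 × 72) = 122080/2088
≈ 58.47 days

58.47 days


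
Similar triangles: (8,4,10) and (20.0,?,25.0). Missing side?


Scale factor = 20.0/8 = 2.5
Missing side = 4 × 2.5
= 10.0

10.0


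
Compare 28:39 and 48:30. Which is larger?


28/39 = 0.7179
48/30 = 1.6000
0.7179 < 1.6000, so 28:39 is less
= 48:30

48:30


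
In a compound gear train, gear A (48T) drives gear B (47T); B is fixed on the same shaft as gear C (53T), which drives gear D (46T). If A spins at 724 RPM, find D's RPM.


Stage 1: RPM_B = RPM_A × t_A/t_B = 724 × 48/47 = 34752/47 ≈ 739.40
B and C share a shaft → RPM_C = RPM_B
Stage 2: RPM_D = RPM_C × t_C/t_D = RPM_A × (t_A×t_C)/(t_B×t_D)
Overall ratio = (48×53)/(47×46) = 2544/2162
RPM_D = 724 × 2544/2162 = 1841856/2162
≈ 851.92 RPM

851.92 RPM


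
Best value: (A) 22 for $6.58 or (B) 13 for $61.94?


Deal A: $6.58/22 = $0.2991/unit
Deal B: $61.94/13 = $4.7646/unit
A is cheaper per unit
= Deal A

Deal A


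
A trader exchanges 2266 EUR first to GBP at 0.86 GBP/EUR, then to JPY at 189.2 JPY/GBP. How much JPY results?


Step 1: 2266 EUR × 0.86 = 1948.76 GBP
Step 2: 1948.76 GBP × 189.2 = 368705.39 JPY
Implied rate EUR→JPY = 0.86 × 189.2 = 162.7120
= 368705.39 JPY

368705.39 JPY


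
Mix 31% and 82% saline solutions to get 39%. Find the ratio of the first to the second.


Let x parts of 31% mix with y parts of 82%.
31x + 82y = 39(x + y)
31x + 82y = 39x + 39y
x(31 - 39) = y(39 - 82)
x/y = (82 - 39)/(39 - 31) = 43/8
Simplify: 43:8
= 43:8

43:8


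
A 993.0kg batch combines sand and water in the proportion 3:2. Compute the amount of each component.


Total parts = 3 + 2 = 5
sand: 993.0 × 3/5 = 595.8kg
water: 993.0 × 2/5 = 397.2kg
= 595.8kg and 397.2kg

595.8kg and 397.2kg


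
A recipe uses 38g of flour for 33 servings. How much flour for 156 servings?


Direct proportion: y/x = constant
k = 38/33 ≈ 1.1515
y₂ = k × 156 = 38 × 156 / 33 = 5928/33
≈ 179.64

179.64


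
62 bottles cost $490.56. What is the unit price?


Unit rate = total / quantity
= 490.56 / 62
= $7.91 per unit

$7.91 per unit


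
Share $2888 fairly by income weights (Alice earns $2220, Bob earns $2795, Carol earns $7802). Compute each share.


Total income = 2220 + 2795 + 7802 = $12817
Alice: $2888 × 2220/12817 = $500.22
Bob: $2888 × 2795/12817 = $629.79
Carol: $2888 × 7802/12817 = $1757.99
= Alice: $500.22, Bob: $629.79, Carol: $1757.99

Alice: $500.22, Bob: $629.79, Carol: $1757.99


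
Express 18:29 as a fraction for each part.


Total parts = 18 + 29 = 47
First part: 18/47 = 18/47
Second part: 29/47 = 29/47
= 18/47 and 29/47

18/47 and 29/47


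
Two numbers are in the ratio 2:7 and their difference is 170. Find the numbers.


Let A = 2k, B = 7k.
7k - 2k = 170
5k = 170 → k = 170/5 = 34
A = 2×34 = 68, B = 7×34 = 238
= A = 68, B = 238

A = 68, B = 238


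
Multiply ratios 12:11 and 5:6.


Compound ratio = (12×5) : (11×6)
= 60:66
GCD = 6
= 10:11

10:11


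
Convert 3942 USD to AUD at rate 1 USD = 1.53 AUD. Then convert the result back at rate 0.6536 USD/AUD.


Amount × rate = 3942 × 1.53 = 6031.26 AUD
Round-trip: 6031.26 × 0.6536 = 3942.03 USD
= 6031.26 AUD, then 3942.03 USD

6031.26 AUD, then 3942.03 USD


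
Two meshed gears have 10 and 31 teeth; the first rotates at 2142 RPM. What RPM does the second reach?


Gear ratio = 10:31 = 10:31
RPM_B = RPM_A × (teeth_A / teeth_B)
= 2142 × (10/31)
= 691.0 RPM

691.0 RPM


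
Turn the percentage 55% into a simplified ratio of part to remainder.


55% means 55 parts out of 100; remainder = 45
Part : remainder = 55:45
GCD = 5
= 11:9

11:9


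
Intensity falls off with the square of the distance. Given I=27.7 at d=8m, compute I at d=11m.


I₁d₁² = I₂d₂²
I₂ = I₁ × (d₁/d₂)²
= 27.7 × (8/11)²
= 27.7 × 64/121
= 1772.8/121
≈ 14.6512

14.6512


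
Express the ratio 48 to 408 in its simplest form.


GCD(48, 408) = 24
48/24 : 408/24
= 2:17

2:17


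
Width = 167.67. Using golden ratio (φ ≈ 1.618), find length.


φ = (1 + √5) / 2 ≈ 1.618
Length = width × φ = 167.67 × 1.618 = 271.29006
≈ 271.29

271.29


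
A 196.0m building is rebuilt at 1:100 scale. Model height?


Model size = real / scale
= 196.0 / 100
= 1.9600 m

1.9600 m


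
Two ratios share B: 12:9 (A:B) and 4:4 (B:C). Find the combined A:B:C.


Match B: multiply A:B by 4 → 48:36
Multiply B:C by 9 → 36:36
Combined: 48:36:36
GCD = 12
= 4:3:3

4:3:3


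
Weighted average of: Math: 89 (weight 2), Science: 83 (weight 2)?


Numerator = 89×2 + 83×2
= 178 + 166
= 344
Total weight = 4
Weighted avg = 344/4
= 86.00

86.00


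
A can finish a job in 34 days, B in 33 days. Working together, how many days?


Rate of A = 1/34 per day
Rate of B = 1/33 per day
Combined rate = 1/34 + 1/33 = 67/1122 ≈ 0.0597 per day
Days = 1 / combined rate = 1122/67
≈ 16.75 days

16.75 days


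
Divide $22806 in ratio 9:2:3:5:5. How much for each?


Total parts = 9 + 2 + 3 + 5 + 5 = 24
Part 1: 22806 × 9/24 = 8552.25
Part 2: 22806 × 2/24 = 1900.50
Part 3: 22806 × 3/24 = 2850.75
Part 4: 22806 × 5/24 = 4751.25
Part 5: 22806 × 5/24 = 4751.25
= Part 1: $8552.25, Part 2: $1900.50, Part 3: $2850.75, Part 4: $4751.25, Part 5: $4751.25

Part 1: $8552.25, Part 2: $1900.50, Part 3: $2850.75, Part 4: $4751.25, Part 5: $4751.25


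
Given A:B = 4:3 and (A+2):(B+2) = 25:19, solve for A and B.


Let A = 4k, B = 3k.
(4k + 2) / (3k + 2) = 25/19
Cross-multiply: 19(4k + 2) = 25(3k + 2)
76k + 38 = 75k + 50
76k - 75k = 50 - 38
1k = 12
k = 12/1 = 12
A = 4×12 = 48, B = 3×12 = 36
= A = 48, B = 36

A = 48, B = 36


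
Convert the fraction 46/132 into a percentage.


Percentage = (part / whole) × 100
= (46 / 132) × 100
≈ 34.85%

34.85%


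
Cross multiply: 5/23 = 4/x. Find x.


Cross multiply: 5 × x = 23 × 4
5x = 92
x = 92 / 5
= 18.40

18.40


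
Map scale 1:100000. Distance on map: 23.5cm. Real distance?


Real distance = map distance × scale
= 23.5cm × 100000
= 2350000 cm = 23500.0 m
= 23.500 km

23.500 km


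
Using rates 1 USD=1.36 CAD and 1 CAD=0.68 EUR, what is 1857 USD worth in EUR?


Step 1: 1857 USD × 1.36 = 2525.52 CAD
Step 2: 2525.52 CAD × 0.68 = 1717.35 EUR
Implied rate USD→EUR = 1.36 × 0.68 = 0.9248
= 1717.35 EUR

1717.35 EUR


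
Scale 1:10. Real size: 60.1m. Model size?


Model size = real / scale
= 60.1 / 10
= 6.0100 m

6.0100 m


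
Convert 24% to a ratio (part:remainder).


24% means 24 parts out of 100; remainder = 76
Part : remainder = 24:76
GCD = 4
= 6:19

6:19


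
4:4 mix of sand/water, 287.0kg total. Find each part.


Total parts = 4 + 4 = 8
sand: 287.0 × 4/8 = 143.5kg
water: 287.0 × 4/8 = 143.5kg
= 143.5kg and 143.5kg

143.5kg and 143.5kg


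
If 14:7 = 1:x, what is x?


Cross multiply: 14 × x = 7 × 1
14x = 7
x = 7 / 14
= 0.50

0.50


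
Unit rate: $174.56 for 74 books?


Unit rate = total / quantity
= 174.56 / 74
= $2.36 per unit

$2.36 per unit


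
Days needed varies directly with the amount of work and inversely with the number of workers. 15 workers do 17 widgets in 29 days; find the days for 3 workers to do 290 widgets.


Days ∝ work / workers, so d₂ = d₁ × (m₁/m₂) × (w₂/w₁)
Workers factor (inverse): 15/3 = 5.0000
Work factor (direct): 290/17 ≈ 17.0588
d₂ = 29 × 15/3 × 290/17 = (29 × 15 × 290) / (3 × 17) = 126150/51
≈ 2473.53 days

2473.53 days


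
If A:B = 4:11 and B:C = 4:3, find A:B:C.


Match B: multiply A:B by 4 → 16:44
Multiply B:C by 11 → 44:33
Combined: 16:44:33
GCD = 1
= 16:44:33

16:44:33


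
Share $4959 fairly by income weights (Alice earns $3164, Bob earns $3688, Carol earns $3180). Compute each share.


Total income = 3164 + 3688 + 3180 = $10032
Alice: $4959 × 3164/10032 = $1564.02
Bob: $4959 × 3688/10032 = $1823.05
Carol: $4959 × 3180/10032 = $1571.93
= Alice: $1564.02, Bob: $1823.05, Carol: $1571.93

Alice: $1564.02, Bob: $1823.05, Carol: $1571.93


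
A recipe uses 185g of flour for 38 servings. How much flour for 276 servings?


Direct proportion: y/x = constant
k = 185/38 ≈ 4.8684
y₂ = k × 276 = 185 × 276 / 38 = 51060/38
≈ 1343.68

1343.68


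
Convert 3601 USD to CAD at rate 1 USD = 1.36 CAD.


Amount × rate = 3601 × 1.36
= 4897.36 CAD

4897.36 CAD


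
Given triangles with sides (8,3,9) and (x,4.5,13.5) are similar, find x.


Scale factor = 4.5/3 = 1.5
Missing side = 8 × 1.5
= 12.0

12.0


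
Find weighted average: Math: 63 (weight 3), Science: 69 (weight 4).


Numerator = 63×3 + 69×4
= 189 + 276
= 465
Total weight = 7
Weighted avg = 465/7
= 66.43

66.43


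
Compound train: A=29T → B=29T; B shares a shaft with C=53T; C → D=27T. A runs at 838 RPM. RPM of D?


Stage 1: RPM_B = RPM_A × t_A/t_B = 838 × 29/29 = 24302/29 = 838.00
B and C share a shaft → RPM_C = RPM_B
Stage 2: RPM_D = RPM_C × t_C/t_D = RPM_A × (t_A×t_C)/(t_B×t_D)
Overall ratio = (29×53)/(29×27) = 1537/783
RPM_D = 838 × 1537/783 = 1288006/783
≈ 1644.96 RPM

1644.96 RPM


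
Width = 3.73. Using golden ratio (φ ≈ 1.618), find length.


φ = (1 + √5) / 2 ≈ 1.618
Length = width × φ = 3.73 × 1.618 = 6.03514
≈ 6.04

6.04


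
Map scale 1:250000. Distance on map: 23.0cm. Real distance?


Real distance = map distance × scale
= 23.0cm × 250000
= 5750000 cm = 57500.0 m
= 57.500 km

57.500 km


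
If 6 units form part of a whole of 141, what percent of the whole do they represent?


Percentage = (part / whole) × 100
= (6 / 141) × 100
≈ 4.26%

4.26%


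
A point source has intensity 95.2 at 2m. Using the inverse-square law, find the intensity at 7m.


I₁d₁² = I₂d₂²
I₂ = I₁ × (d₁/d₂)²
= 95.2 × (2/7)²
= 95.2 × 4/49
= 380.8/49
≈ 7.7714

7.7714


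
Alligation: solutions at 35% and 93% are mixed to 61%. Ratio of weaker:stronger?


Let x parts of 35% mix with y parts of 93%.
35x + 93y = 61(x + y)
35x + 93y = 61x + 61y
x(35 - 61) = y(61 - 93)
x/y = (93 - 61)/(61 - 35) = 32/26
Simplify: 16:13
= 16:13

16:13


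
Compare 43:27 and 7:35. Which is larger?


43/27 = 1.5926
7/35 = 0.2000
1.5926 > 0.2000, so 43:27 is greater
= 43:27

43:27


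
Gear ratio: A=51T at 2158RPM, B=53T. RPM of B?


Gear ratio = 51:53 = 51:53
RPM_B = RPM_A × (teeth_A / teeth_B)
= 2158 × (51/53)
= 2076.6 RPM

2076.6 RPM


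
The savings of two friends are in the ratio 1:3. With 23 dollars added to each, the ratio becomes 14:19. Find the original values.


Let A = 1k, B = 3k.
(1k + 23) / (3k + 23) = 14/19
Cross-multiply: 19(1k + 23) = 14(3k + 23)
19k + 437 = 42k + 322
19k - 42k = 322 - 437
-23k = -115
k = -115/-23 = 5
A = 1×5 = 5, B = 3×5 = 15
= A = 5, B = 15

A = 5, B = 15


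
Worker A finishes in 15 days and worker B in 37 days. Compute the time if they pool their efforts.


Rate of A = 1/15 per day
Rate of B = 1/37 per day
Combined rate = 1/15 + 1/37 = 52/555 ≈ 0.0937 per day
Days = 1 / combined rate = 555/52
≈ 10.67 days

10.67 days


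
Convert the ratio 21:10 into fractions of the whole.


Total parts = 21 + 10 = 31
First part: 21/31 = 21/31
Second part: 10/31 = 10/31
= 21/31 and 10/31

21/31 and 10/31


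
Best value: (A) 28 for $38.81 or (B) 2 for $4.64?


Deal A: $38.81/28 = $1.3861/unit
Deal B: $4.64/2 = $2.3200/unit
A is cheaper per unit
= Deal A

Deal A


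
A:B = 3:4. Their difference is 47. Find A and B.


Let A = 3k, B = 4k.
4k - 3k = 47
1k = 47 → k = 47/1 = 47
A = 3×47 = 141, B = 4×47 = 188
= A = 141, B = 188

A = 141, B = 188


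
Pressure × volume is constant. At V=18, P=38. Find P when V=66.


Inverse proportion: x × y = constant
k = 18 × 38 = 684
y₂ = k / 66 = 684 / 66
= 10.36

10.36


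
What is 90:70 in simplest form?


GCD(90, 70) = 10
90/10 : 70/10
= 9:7

9:7


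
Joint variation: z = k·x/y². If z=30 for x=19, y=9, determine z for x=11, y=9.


z = k·x/y²
Solve for k using the known point: k = z·y²/x = 30×81/19 = 2430/19 ≈ 127.8947
Now evaluate at x=11, y=9:
z = k × 11 / 81 = (2430 × 11) / (19 × 81) = 26730/1539
≈ 17.3684

17.3684


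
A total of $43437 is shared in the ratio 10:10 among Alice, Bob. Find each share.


Total parts = 10 + 10 = 20
Alice: 43437 × 10/20 = 21718.50
Bob: 43437 × 10/20 = 21718.50
= Alice: $21718.50, Bob: $21718.50

Alice: $21718.50, Bob: $21718.50


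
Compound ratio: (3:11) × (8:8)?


Compound ratio = (3×8) : (11×8)
= 24:88
GCD = 8
= 3:11

3:11


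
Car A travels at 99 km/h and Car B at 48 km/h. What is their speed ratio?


Ratio = 99:48
GCD = 3
Simplified = 33:16
Time ratio (same distance) = 16:33
Speed ratio = 33:16

33:16


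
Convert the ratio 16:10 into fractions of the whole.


Total parts = 16 + 10 = 26
First part: 16/26 = 8/13
Second part: 10/26 = 5/13
= 8/13 and 5/13

8/13 and 5/13


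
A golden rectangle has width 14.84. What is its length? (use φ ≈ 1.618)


φ = (1 + √5) / 2 ≈ 1.618
Length = width × φ = 14.84 × 1.618 = 24.01112
≈ 24.01

24.01


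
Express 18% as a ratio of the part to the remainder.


18% means 18 parts out of 100; remainder = 82
Part : remainder = 18:82
GCD = 2
= 9:41

9:41


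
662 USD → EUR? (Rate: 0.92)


Amount × rate = 662 × 0.92
= 609.04 EUR

609.04 EUR


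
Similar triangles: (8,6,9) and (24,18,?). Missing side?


Scale factor = 24/8 = 3
Missing side = 9 × 3
= 27.0

27.0


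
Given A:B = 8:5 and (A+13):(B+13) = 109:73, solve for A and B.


Let A = 8k, B = 5k.
(8k + 13) / (5k + 13) = 109/73
Cross-multiply: 73(8k + 13) = 109(5k + 13)
584k + 949 = 545k + 1417
584k - 545k = 1417 - 949
39k = 468
k = 468/39 = 12
A = 8×12 = 96, B = 5×12 = 60
= A = 96, B = 60

A = 96, B = 60


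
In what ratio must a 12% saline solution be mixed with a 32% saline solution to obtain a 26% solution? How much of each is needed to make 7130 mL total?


Let x parts of 12% mix with y parts of 32%.
12x + 32y = 26(x + y)
12x + 32y = 26x + 26y
x(12 - 26) = y(26 - 32)
x/y = (32 - 26)/(26 - 12) = 6/14
Simplify: 3:7
Total parts = 10; one part = 7130/10 = 713.00 mL
12% solution: 3×713.00 = 2139.00 mL
32% solution: 7×713.00 = 4991.00 mL
= ratio 3:7; 2139.00 mL and 4991.00 mL

ratio 3:7; 2139.00 mL and 4991.00 mL


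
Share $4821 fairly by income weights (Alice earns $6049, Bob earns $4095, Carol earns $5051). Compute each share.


Total income = 6049 + 4095 + 5051 = $15195
Alice: $4821 × 6049/15195 = $1919.20
Bob: $4821 × 4095/15195 = $1299.24
Carol: $4821 × 5051/15195 = $1602.56
= Alice: $1919.20, Bob: $1299.24, Carol: $1602.56

Alice: $1919.20, Bob: $1299.24, Carol: $1602.56


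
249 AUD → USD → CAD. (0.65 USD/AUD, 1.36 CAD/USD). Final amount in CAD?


Step 1: 249 AUD × 0.65 = 161.85 USD
Step 2: 161.85 USD × 1.36 = 220.12 CAD
Implied rate AUD→CAD = 0.65 × 1.36 = 0.8840
= 220.12 CAD

220.12 CAD


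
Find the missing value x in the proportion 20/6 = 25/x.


Cross multiply: 20 × x = 6 × 25
20x = 150
x = 150 / 20
= 7.50

7.50


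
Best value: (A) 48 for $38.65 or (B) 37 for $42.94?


Deal A: $38.65/48 = $0.8052/unit
Deal B: $42.94/37 = $1.1605/unit
A is cheaper per unit
= Deal A

Deal A


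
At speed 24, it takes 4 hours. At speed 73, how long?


Inverse proportion: x × y = constant
k = 24 × 4 = 96
y₂ = k / 73 = 96 / 73
= 1.32

1.32


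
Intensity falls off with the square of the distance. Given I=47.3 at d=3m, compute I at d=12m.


I₁d₁² = I₂d₂²
I₂ = I₁ × (d₁/d₂)²
= 47.3 × (3/12)²
= 47.3 × 9/144
= 425.7/144
≈ 2.9563

2.9563


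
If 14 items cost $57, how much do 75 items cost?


Direct proportion: y/x = constant
k = 57/14 ≈ 4.0714
y₂ = k × 75 = 57 × 75 / 14 = 4275/14
≈ 305.36

305.36


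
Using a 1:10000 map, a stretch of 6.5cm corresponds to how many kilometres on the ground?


Real distance = map distance × scale
= 6.5cm × 10000
= 65000 cm = 650.0 m
= 0.650 km

0.650 km


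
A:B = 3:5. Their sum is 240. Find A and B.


Let A = 3k, B = 5k.
3k + 5k = 240
8k = 240 → k = 240/8 = 30
A = 3×30 = 90, B = 5×30 = 150
= A = 90, B = 150

A = 90, B = 150


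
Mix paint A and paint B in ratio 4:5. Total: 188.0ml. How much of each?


Total parts = 4 + 5 = 9
paint A: 188.0 × 4/9 = 83.6ml
paint B: 188.0 × 5/9 = 104.4ml
= 83.6ml and 104.4ml

83.6ml and 104.4ml


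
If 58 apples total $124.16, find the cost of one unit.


Unit rate = total / quantity
= 124.16 / 58
= $2.14 per unit

$2.14 per unit


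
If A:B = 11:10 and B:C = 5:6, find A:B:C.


Match B: multiply A:B by 5 → 55:50
Multiply B:C by 10 → 50:60
Combined: 55:50:60
GCD = 5
= 11:10:12

11:10:12


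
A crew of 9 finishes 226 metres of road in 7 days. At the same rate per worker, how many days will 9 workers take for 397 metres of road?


Days ∝ work / workers, so d₂ = d₁ × (m₁/m₂) × (w₂/w₁)
Workers factor (inverse): 9/9 = 1.0000
Work factor (direct): 397/226 ≈ 1.7566
d₂ = 7 × 9/9 × 397/226 = (7 × 9 × 397) / (9 × 226) = 25011/2034
≈ 12.30 days

12.30 days


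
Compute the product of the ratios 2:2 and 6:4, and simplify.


Compound ratio = (2×6) : (2×4)
= 12:8
GCD = 4
= 3:2

3:2


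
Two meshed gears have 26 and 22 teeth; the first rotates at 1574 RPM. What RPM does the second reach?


Gear ratio = 26:22 = 13:11
RPM_B = RPM_A × (teeth_A / teeth_B)
= 1574 × (26/22)
= 1860.2 RPM

1860.2 RPM


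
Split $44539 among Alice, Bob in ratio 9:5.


Total parts = 9 + 5 = 14
Alice: 44539 × 9/14 = 28632.21
Bob: 44539 × 5/14 = 15906.79
= Alice: $28632.21, Bob: $15906.79

Alice: $28632.21, Bob: $15906.79


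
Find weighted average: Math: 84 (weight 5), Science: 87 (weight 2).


Numerator = 84×5 + 87×2
= 420 + 174
= 594
Total weight = 7
Weighted avg = 594/7
= 84.86

84.86


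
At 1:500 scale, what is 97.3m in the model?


Model size = real / scale
= 97.3 / 500
= 0.1946 m

0.1946 m


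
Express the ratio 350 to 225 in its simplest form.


GCD(350, 225) = 25
350/25 : 225/25
= 14:9

14:9


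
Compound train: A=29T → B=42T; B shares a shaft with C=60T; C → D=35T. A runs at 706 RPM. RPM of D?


Stage 1: RPM_B = RPM_A × t_A/t_B = 706 × 29/42 = 20474/42 ≈ 487.48
B and C share a shaft → RPM_C = RPM_B
Stage 2: RPM_D = RPM_C × t_C/t_D = RPM_A × (t_A×t_C)/(t_B×t_D)
Overall ratio = (29×60)/(42×35) = 1740/1470
RPM_D = 706 × 1740/1470 = 1228440/1470
≈ 835.67 RPM

835.67 RPM


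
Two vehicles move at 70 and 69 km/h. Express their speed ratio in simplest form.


Ratio = 70:69
GCD = 1
Simplified = 70:69
Time ratio (same distance) = 69:70
Speed ratio = 70:69

70:69


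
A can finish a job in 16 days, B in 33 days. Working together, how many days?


Rate of A = 1/16 per day
Rate of B = 1/33 per day
Combined rate = 1/16 + 1/33 = 49/528 ≈ 0.0928 per day
Days = 1 / combined rate = 528/49
≈ 10.78 days

10.78 days


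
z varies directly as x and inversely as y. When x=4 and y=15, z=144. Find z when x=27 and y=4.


z = k·x/y
Solve for k using the known point: k = z·y/x = 144×15/4 = 2160/4 = 540.0000
Now evaluate at x=27, y=4:
z = k × 27 / 4 = (2160 × 27) / (4 × 4) = 58320/16
= 3645.0000

3645.0000


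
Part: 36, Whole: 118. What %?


Percentage = (part / whole) × 100
= (36 / 118) × 100
≈ 30.51%

30.51%


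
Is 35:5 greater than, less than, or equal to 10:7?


35/5 = 7.0000
10/7 = 1.4286
7.0000 > 1.4286, so 35:5 is greater
= greater than

greater than


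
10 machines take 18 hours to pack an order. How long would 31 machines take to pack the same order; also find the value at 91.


Inverse proportion: x × y = constant
k = 10 × 18 = 180
At x=31: k/31 = 5.81
At x=91: k/91 = 1.98
= 5.81 and 1.98

5.81 and 1.98


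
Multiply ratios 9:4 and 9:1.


Compound ratio = (9×9) : (4×1)
= 81:4
GCD = 1
= 81:4

81:4


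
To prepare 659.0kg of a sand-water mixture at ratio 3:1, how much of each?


Total parts = 3 + 1 = 4
sand: 659.0 × 3/4 = 494.3kg
water: 659.0 × 1/4 = 164.8kg
= 494.3kg and 164.8kg

494.3kg and 164.8kg


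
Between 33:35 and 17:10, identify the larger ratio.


33/35 = 0.9429
17/10 = 1.7000
0.9429 < 1.7000, so 33:35 is less
= 17:10

17:10


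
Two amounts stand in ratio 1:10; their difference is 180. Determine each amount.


Let A = 1k, B = 10k.
10k - 1k = 180
9k = 180 → k = 180/9 = 20
A = 1×20 = 20, B = 10×20 = 200
= A = 20, B = 200

A = 20, B = 200


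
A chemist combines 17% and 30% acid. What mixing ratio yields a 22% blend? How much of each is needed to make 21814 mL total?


Let x parts of 17% mix with y parts of 30%.
17x + 30y = 22(x + y)
17x + 30y = 22x + 22y
x(17 - 22) = y(22 - 30)
x/y = (30 - 22)/(22 - 17) = 8/5
Simplify: 8:5
Total parts = 13; one part = 21814/13 = 1678.00 mL
17% solution: 8×1678.00 = 13424.00 mL
30% solution: 5×1678.00 = 8390.00 mL
= ratio 8:5; 13424.00 mL and 8390.00 mL

ratio 8:5; 13424.00 mL and 8390.00 mL


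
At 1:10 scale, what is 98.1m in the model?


Model size = real / scale
= 98.1 / 10
= 9.8100 m

9.8100 m


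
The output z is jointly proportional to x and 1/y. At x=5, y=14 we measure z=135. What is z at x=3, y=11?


z = k·x/y
Solve for k using the known point: k = z·y/x = 135×14/5 = 1890/5 = 378.0000
Now evaluate at x=3, y=11:
z = k × 3 / 11 = (1890 × 3) / (5 × 11) = 5670/55
≈ 103.0909

103.0909


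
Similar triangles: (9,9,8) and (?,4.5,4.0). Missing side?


Scale factor = 4.5/9 = 0.5
Missing side = 9 × 0.5
= 4.5

4.5


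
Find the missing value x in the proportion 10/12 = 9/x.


Cross multiply: 10 × x = 12 × 9
10x = 108
x = 108 / 10
= 10.80

10.80


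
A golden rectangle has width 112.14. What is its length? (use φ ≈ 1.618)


φ = (1 + √5) / 2 ≈ 1.618
Length = width × φ = 112.14 × 1.618 = 181.44252
≈ 181.44

181.44


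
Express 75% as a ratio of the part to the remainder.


75% means 75 parts out of 100; remainder = 25
Part : remainder = 75:25
GCD = 25
= 3:1

3:1


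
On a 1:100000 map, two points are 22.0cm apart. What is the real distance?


Real distance = map distance × scale
= 22.0cm × 100000
= 2200000 cm = 22000.0 m
= 22.000 km

22.000 km


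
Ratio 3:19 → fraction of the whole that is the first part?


Total parts = 3 + 19 = 22
First part: 3/22 = 3/22
= 3/22

3/22


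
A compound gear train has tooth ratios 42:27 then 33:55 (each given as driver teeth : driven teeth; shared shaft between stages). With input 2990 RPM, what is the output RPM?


Stage 1: RPM_B = RPM_A × t_A/t_B = 2990 × 42/27 = 125580/27 ≈ 4651.11
B and C share a shaft → RPM_C = RPM_B
Stage 2: RPM_D = RPM_C × t_C/t_D = RPM_A × (t_A×t_C)/(t_B×t_D)
Overall ratio = (42×33)/(27×55) = 1386/1485
RPM_D = 2990 × 1386/1485 = 4144140/1485
≈ 2790.67 RPM

2790.67 RPM


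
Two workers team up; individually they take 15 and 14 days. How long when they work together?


Rate of A = 1/15 per day
Rate of B = 1/14 per day
Combined rate = 1/15 + 1/14 = 29/210 ≈ 0.1381 per day
Days = 1 / combined rate = 210/29
≈ 7.24 days

7.24 days


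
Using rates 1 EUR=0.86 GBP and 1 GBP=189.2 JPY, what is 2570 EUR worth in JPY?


Step 1: 2570 EUR × 0.86 = 2210.20 GBP
Step 2: 2210.20 GBP × 189.2 = 418169.84 JPY
Implied rate EUR→JPY = 0.86 × 189.2 = 162.7120
= 418169.84 JPY

418169.84 JPY


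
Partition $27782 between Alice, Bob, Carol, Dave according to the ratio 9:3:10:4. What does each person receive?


Total parts = 9 + 3 + 10 + 4 = 26
Alice: 27782 × 9/26 = 9616.85
Bob: 27782 × 3/26 = 3205.62
Carol: 27782 × 10/26 = 10685.38
Dave: 27782 × 4/26 = 4274.15
= Alice: $9616.85, Bob: $3205.62, Carol: $10685.38, Dave: $4274.15

Alice: $9616.85, Bob: $3205.62, Carol: $10685.38, Dave: $4274.15


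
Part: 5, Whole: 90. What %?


Percentage = (part / whole) × 100
= (5 / 90) × 100
≈ 5.56%

5.56%


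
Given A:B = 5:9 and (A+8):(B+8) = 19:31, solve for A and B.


Let A = 5k, B = 9k.
(5k + 8) / (9k + 8) = 19/31
Cross-multiply: 31(5k + 8) = 19(9k + 8)
155k + 248 = 171k + 152
155k - 171k = 152 - 248
-16k = -96
k = -96/-16 = 6
A = 5×6 = 30, B = 9×6 = 54
= A = 30, B = 54

A = 30, B = 54


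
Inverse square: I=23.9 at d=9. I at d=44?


I₁d₁² = I₂d₂²
I₂ = I₁ × (d₁/d₂)²
= 23.9 × (9/44)²
= 23.9 × 81/1936
= 1935.9/1936
≈ 0.9999

0.9999


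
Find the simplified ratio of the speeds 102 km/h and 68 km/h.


Ratio = 102:68
GCD = 34
Simplified = 3:2
Time ratio (same distance) = 2:3
Speed ratio = 3:2

3:2


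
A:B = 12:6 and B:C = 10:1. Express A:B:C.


Match B: multiply A:B by 10 → 120:60
Multiply B:C by 6 → 60:6
Combined: 120:60:6
GCD = 6
= 20:10:1

20:10:1


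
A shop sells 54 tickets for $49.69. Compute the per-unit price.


Unit rate = total / quantity
= 49.69 / 54
= $0.92 per unit

$0.92 per unit


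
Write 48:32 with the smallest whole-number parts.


GCD(48, 32) = 16
48/16 : 32/16
= 3:2

3:2


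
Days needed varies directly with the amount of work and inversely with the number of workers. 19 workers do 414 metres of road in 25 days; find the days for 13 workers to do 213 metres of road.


Days ∝ work / workers, so d₂ = d₁ × (m₁/m₂) × (w₂/w₁)
Workers factor (inverse): 19/13 ≈ 1.4615
Work factor (direct): 213/414 ≈ 0.5145
d₂ = 25 × 19/13 × 213/414 = (25 × 19 × 213) / (13 × 414) = 101175/5382
≈ 18.80 days

18.80 days


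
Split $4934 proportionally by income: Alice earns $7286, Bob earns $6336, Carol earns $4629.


Total income = 7286 + 6336 + 4629 = $18251
Alice: $4934 × 7286/18251 = $1969.71
Bob: $4934 × 6336/18251 = $1712.88
Carol: $4934 × 4629/18251 = $1251.41
= Alice: $1969.71, Bob: $1712.88, Carol: $1251.41

Alice: $1969.71, Bob: $1712.88, Carol: $1251.41


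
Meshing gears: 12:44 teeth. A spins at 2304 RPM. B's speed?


Gear ratio = 12:44 = 3:11
RPM_B = RPM_A × (teeth_A / teeth_B)
= 2304 × (12/44)
= 628.4 RPM

628.4 RPM


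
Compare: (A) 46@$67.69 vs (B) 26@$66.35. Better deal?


Deal A: $67.69/46 = $1.4715/unit
Deal B: $66.35/26 = $2.5519/unit
A is cheaper per unit
= Deal A

Deal A


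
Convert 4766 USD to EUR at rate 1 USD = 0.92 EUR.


Amount × rate = 4766 × 0.92
= 4384.72 EUR

4384.72 EUR


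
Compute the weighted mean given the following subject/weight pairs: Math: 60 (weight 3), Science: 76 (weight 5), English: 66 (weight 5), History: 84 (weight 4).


Numerator = 60×3 + 76×5 + 66×5 + 84×4
= 180 + 380 + 330 + 336
= 1226
Total weight = 17
Weighted avg = 1226/17
= 72.12

72.12


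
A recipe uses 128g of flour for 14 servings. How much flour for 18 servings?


Direct proportion: y/x = constant
k = 128/14 ≈ 9.1429
y₂ = k × 18 = 128 × 18 / 14 = 2304/14
≈ 164.57

164.57


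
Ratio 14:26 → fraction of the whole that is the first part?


Total parts = 14 + 26 = 40
First part: 14/40 = 7/20
= 7/20

7/20


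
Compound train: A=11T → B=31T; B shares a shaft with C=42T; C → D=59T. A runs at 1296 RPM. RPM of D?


Stage 1: RPM_B = RPM_A × t_A/t_B = 1296 × 11/31 = 14256/31 ≈ 459.87
B and C share a shaft → RPM_C = RPM_B
Stage 2: RPM_D = RPM_C × t_C/t_D = RPM_A × (t_A×t_C)/(t_B×t_D)
Overall ratio = (11×42)/(31×59) = 462/1829
RPM_D = 1296 × 462/1829 = 598752/1829
≈ 327.37 RPM

327.37 RPM


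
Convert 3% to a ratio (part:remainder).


3% means 3 parts out of 100; remainder = 97
Part : remainder = 3:97
GCD = 1
= 3:97

3:97


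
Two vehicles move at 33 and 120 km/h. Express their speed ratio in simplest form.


Ratio = 33:120
GCD = 3
Simplified = 11:40
Time ratio (same distance) = 40:11
Speed ratio = 11:40

11:40


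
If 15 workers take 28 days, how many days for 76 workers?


Inverse proportion: x × y = constant
k = 15 × 28 = 420
y₂ = k / 76 = 420 / 76
= 5.53

5.53


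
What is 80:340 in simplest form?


GCD(80, 340) = 20
80/20 : 340/20
= 4:17

4:17


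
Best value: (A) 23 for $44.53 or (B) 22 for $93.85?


Deal A: $44.53/23 = $1.9361/unit
Deal B: $93.85/22 = $4.2659/unit
A is cheaper per unit
= Deal A

Deal A


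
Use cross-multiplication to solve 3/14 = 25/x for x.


Cross multiply: 3 × x = 14 × 25
3x = 350
x = 350 / 3
= 116.67

116.67


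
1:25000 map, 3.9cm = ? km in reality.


Real distance = map distance × scale
= 3.9cm × 25000
= 97500 cm = 975.0 m
= 0.975 km

0.975 km


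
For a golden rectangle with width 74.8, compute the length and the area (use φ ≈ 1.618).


φ = (1 + √5) / 2 ≈ 1.618
Length = width × φ = 74.8 × 1.618 = 121.0264
≈ 121.03
Area = width × length = 74.8 × 121.0264 = 9052.77472 ≈ 9052.77
= Length: 121.03, Area: 9052.77

Length: 121.03, Area: 9052.77
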